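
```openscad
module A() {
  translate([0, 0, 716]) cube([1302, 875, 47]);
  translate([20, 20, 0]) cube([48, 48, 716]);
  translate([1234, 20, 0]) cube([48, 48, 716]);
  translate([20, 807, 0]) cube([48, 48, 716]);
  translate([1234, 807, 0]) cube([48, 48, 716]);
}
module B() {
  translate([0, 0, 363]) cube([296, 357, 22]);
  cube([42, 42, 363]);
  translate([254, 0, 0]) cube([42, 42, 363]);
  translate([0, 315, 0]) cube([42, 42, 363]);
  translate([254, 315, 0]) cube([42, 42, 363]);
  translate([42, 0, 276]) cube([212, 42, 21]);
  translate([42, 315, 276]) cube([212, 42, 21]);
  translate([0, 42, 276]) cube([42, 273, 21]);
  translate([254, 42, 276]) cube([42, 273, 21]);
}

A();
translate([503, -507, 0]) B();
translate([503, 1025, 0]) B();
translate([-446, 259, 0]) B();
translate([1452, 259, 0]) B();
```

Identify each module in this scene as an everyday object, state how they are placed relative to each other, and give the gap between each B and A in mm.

A is a table. B is a stool. Four stools sit around the table at the −y, +y, −x, +x sides. The gap between each stool and the table is 150 mm.

Each stool's nearest face is 150 mm from the table's bounding box.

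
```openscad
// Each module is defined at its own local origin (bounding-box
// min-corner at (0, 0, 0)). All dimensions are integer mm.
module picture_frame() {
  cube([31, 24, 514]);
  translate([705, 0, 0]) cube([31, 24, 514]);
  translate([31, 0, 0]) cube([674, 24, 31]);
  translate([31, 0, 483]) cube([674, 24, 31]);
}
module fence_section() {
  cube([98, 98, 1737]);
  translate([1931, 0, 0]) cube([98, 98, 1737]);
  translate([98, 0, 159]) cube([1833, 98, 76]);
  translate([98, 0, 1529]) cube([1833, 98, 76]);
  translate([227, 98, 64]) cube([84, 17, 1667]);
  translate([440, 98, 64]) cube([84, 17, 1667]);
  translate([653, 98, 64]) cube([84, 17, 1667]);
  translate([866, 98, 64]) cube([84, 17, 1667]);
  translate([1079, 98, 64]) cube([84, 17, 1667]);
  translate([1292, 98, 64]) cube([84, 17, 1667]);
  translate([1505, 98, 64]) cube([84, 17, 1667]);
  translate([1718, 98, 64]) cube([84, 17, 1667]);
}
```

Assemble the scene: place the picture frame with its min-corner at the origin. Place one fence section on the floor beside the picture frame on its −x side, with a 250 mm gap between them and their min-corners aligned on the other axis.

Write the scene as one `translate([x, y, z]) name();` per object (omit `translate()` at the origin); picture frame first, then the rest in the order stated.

picture_frame();
translate([-2279, 0, 0]) fence_section();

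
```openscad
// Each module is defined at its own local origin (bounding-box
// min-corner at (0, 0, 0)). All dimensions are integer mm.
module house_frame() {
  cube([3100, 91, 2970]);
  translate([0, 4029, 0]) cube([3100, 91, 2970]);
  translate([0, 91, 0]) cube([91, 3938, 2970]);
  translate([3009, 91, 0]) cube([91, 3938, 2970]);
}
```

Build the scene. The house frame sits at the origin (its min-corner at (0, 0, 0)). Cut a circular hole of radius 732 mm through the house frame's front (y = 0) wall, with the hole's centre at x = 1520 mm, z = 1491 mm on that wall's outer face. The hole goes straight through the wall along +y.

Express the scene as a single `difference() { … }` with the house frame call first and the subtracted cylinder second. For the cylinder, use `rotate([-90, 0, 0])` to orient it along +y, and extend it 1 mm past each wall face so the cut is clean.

difference() {
  house_frame();
  translate([1520, -1, 1491]) rotate([-90, 0, 0]) cylinder(h = 93, r = 732);
}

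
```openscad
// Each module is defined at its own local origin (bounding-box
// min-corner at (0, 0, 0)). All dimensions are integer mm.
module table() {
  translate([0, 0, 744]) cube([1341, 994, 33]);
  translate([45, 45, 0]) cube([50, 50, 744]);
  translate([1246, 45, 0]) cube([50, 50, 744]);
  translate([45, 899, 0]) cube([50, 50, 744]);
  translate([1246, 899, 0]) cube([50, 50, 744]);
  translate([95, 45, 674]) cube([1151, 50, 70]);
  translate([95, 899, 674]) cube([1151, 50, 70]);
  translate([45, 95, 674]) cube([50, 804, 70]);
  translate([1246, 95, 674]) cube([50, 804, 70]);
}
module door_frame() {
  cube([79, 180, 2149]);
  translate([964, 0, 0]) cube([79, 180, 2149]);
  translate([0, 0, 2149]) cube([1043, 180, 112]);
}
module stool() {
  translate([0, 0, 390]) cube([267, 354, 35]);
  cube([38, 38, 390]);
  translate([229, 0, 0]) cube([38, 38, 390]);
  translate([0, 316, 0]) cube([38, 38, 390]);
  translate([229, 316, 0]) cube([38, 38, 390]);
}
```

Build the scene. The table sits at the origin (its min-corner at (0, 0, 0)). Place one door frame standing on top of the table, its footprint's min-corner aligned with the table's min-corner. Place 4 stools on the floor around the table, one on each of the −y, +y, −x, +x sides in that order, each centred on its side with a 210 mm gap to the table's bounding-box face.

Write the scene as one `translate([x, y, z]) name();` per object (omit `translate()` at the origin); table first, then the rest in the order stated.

table();
translate([0, 0, 777]) door_frame();
translate([537, -564, 0]) stool();
translate([537, 1204, 0]) stool();
translate([-477, 320, 0]) stool();
translate([1551, 320, 0]) stool();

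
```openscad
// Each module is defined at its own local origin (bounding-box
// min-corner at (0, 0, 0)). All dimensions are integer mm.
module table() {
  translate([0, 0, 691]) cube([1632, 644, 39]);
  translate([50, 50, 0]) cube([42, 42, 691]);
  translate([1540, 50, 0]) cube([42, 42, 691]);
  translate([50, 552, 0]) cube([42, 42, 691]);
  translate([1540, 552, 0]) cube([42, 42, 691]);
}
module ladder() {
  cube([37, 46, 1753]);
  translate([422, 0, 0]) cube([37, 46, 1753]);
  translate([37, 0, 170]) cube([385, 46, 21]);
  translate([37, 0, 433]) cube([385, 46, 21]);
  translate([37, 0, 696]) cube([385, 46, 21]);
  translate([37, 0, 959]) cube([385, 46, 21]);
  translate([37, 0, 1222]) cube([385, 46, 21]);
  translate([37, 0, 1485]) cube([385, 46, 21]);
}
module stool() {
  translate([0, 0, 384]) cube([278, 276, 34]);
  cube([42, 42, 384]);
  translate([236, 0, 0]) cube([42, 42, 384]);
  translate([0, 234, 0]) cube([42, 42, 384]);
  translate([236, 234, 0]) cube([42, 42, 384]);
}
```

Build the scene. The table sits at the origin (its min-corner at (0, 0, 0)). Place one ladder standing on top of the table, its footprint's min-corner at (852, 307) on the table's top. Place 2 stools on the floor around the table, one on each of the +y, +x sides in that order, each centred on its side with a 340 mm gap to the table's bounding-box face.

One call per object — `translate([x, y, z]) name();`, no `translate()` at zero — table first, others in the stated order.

table();
translate([852, 307, 730]) ladder();
translate([677, 984, 0]) stool();
translate([1972, 184, 0]) stool();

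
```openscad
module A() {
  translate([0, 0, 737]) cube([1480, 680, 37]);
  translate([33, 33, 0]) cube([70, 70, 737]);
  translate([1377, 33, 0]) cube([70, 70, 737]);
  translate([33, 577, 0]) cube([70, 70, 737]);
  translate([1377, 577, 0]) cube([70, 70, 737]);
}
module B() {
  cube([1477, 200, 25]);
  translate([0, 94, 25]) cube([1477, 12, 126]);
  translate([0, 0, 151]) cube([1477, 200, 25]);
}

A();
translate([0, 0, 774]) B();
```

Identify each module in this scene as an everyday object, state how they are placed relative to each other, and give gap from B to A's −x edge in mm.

A is a table. B is an I-beam. The I-beam is on top of the table. The gap from the I-beam to the table's −x edge is 0 mm.

The I-beam's min-x is at 0; the table's min-x is 0; gap = 0 mm.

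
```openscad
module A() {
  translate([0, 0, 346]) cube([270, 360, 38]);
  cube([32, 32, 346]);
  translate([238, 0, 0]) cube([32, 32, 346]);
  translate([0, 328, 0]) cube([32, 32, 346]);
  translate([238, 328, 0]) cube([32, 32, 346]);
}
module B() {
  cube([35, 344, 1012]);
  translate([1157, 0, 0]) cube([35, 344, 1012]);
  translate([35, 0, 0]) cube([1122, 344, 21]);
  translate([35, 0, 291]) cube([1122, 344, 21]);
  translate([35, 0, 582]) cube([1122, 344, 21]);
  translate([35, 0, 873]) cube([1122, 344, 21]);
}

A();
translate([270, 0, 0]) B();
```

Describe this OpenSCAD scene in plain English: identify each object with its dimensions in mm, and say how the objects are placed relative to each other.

A is a simple wooden stool: a rectangular seat 270 mm (x) by 360 mm (y), 38 mm thick, top face at z = 384 mm, on four square legs, each 32×32 mm in cross-section. The legs rest on z = 0, each flush with a corner of the seat.

B is a bookshelf 1192 mm wide overall, 344 mm deep and 1012 mm tall. The two sides are 35 mm thick vertical panels. 4 horizontal shelves of 21 mm thickness span between the inner faces of the sides; the lowest shelf sits on the floor and shelves are stacked with a clear vertical gap of 270 mm between each pair.

The bookshelf is against the stool's +x side, with their −y faces flush.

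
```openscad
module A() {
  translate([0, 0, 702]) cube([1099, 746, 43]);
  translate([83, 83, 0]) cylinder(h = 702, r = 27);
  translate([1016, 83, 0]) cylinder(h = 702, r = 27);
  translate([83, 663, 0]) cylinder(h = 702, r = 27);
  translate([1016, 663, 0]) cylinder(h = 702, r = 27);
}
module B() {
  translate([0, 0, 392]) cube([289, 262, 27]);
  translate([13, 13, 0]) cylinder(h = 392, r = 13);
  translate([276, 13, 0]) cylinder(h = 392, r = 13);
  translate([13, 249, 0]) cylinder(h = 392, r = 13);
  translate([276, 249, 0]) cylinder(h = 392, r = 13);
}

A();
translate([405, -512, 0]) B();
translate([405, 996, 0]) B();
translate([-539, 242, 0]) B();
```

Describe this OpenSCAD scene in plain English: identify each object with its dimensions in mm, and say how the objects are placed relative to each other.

A is a table: top 1099 mm (x) × 746 mm (y), 43 mm thick, upper face at z = 745 mm, on four round legs of 54 mm diameter, each leg's bounding box inset 56 mm from the nearest pair of top edges, running from z = 0 to the bottom of the top.

B is a four-legged stool. The seat is 289×262 mm, 27 mm thick, top at z = 419 mm. It stands on four round legs, each 26 mm in diameter, from z = 0 to the seat underside, each leg's axis is inset half a diameter from the nearest pair of seat edges (so the leg's bounding box is flush with the corner).

Three stools sit around the table at the −y, +y, −x sides.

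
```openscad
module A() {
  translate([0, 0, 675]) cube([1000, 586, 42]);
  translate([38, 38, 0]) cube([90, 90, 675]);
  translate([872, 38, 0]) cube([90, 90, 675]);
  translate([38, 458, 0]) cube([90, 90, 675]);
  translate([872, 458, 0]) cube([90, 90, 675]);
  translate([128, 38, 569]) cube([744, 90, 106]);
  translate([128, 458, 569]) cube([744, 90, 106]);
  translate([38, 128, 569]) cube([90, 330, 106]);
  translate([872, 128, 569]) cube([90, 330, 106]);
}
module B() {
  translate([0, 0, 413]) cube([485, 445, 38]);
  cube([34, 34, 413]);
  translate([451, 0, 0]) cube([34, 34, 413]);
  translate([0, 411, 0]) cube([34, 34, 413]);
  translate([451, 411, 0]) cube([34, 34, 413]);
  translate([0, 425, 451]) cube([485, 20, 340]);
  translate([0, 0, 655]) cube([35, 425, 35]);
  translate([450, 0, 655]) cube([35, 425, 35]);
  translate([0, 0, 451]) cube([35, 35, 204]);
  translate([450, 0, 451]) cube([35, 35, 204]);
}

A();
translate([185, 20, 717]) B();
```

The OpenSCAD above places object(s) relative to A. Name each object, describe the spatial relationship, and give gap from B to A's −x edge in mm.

A is a table. B is a chair. The chair is on top of the table. The gap from the chair to the table's −x edge is 185 mm.

The chair's min-x is at 185; the table's min-x is 0; gap = 185 mm.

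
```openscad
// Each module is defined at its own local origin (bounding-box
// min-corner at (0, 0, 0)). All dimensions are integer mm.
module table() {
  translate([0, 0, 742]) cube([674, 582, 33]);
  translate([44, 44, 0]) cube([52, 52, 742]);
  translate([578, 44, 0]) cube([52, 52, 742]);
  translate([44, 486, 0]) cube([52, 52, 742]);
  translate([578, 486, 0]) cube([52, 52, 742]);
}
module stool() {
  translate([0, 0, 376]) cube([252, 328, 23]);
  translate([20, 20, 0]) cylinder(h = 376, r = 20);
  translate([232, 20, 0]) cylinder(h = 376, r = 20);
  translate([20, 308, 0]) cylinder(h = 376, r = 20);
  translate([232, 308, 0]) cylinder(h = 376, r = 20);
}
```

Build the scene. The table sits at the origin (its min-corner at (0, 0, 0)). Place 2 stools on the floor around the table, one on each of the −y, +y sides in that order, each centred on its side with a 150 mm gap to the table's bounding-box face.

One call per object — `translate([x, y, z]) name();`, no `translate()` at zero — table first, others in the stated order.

table();
translate([211, -478, 0]) stool();
translate([211, 732, 0]) stool();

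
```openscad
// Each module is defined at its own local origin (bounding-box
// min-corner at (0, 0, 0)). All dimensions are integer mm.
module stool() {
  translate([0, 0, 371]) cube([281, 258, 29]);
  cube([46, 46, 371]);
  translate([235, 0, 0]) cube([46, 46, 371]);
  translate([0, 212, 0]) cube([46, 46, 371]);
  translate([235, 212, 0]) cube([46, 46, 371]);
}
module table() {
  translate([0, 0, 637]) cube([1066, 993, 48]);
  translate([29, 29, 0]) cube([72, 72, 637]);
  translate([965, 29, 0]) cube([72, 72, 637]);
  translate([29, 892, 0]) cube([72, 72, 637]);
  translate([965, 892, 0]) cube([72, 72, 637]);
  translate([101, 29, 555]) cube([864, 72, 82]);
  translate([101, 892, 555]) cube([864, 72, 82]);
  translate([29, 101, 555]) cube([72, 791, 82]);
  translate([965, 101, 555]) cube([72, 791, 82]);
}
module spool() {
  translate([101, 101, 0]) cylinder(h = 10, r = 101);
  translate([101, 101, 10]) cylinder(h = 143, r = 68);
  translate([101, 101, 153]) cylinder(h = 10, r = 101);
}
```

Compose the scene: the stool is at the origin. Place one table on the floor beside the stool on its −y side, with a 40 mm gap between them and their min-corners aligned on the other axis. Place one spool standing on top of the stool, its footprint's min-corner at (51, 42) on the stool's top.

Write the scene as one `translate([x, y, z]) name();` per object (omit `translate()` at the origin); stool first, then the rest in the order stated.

stool();
translate([0, -1033, 0]) table();
translate([51, 42, 400]) spool();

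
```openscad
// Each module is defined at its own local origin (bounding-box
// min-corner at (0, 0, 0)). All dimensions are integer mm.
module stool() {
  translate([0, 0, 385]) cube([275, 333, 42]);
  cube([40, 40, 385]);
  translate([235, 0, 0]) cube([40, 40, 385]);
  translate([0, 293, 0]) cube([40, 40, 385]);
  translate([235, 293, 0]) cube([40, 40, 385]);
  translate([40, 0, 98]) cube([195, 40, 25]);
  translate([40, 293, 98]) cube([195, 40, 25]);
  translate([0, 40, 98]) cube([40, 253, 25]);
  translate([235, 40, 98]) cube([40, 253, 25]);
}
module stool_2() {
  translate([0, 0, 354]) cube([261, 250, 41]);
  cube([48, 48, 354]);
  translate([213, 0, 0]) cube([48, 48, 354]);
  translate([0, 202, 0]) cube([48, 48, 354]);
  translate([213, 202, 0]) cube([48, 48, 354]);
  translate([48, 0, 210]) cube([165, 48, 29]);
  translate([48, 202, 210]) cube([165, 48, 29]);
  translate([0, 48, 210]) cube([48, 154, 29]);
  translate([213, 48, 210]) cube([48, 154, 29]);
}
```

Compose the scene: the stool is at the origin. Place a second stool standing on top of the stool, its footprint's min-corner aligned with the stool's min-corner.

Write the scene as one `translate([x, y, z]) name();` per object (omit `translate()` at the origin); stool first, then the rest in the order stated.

stool();
translate([0, 0, 427]) stool_2();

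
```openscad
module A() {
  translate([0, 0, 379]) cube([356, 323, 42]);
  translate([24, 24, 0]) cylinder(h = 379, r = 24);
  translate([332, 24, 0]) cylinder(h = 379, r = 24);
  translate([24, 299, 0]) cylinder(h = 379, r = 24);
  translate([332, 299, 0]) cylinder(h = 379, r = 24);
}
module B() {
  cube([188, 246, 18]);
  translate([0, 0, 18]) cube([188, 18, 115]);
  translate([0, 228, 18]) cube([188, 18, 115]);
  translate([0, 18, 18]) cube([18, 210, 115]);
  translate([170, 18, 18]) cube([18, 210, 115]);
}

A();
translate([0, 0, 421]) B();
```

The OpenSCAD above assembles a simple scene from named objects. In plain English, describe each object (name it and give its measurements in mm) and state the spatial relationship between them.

A is a simple wooden stool: a rectangular seat 356 mm (x) by 323 mm (y), 42 mm thick, top face at z = 421 mm, on four round legs, each 48 mm in diameter. The legs rest on z = 0, each leg's axis is inset half a diameter from the nearest pair of seat edges (so the leg's bounding box is flush with the corner).

B is an open-topped rectangular box: outside dimensions 188×246×133 mm, with a uniform wall and base thickness of 18 mm. The base is a full 188×246 slab on the floor; four walls sit on top of the base. The front and back walls (the −y and +y sides) span the full width; the two side walls fit between them.

The open box is on top of the stool.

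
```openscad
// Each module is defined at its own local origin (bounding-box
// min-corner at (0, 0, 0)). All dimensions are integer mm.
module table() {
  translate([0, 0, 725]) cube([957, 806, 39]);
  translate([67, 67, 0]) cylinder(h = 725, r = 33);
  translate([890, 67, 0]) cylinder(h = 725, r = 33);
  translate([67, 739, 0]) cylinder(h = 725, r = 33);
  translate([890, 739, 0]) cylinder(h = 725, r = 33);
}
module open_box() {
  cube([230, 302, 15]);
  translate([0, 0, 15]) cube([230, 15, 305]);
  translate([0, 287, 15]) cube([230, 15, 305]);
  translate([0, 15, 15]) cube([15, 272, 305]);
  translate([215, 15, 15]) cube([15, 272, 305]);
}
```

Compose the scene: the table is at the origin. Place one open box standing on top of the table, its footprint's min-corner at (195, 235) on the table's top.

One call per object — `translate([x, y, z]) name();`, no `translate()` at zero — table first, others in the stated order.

table();
translate([195, 235, 764]) open_box();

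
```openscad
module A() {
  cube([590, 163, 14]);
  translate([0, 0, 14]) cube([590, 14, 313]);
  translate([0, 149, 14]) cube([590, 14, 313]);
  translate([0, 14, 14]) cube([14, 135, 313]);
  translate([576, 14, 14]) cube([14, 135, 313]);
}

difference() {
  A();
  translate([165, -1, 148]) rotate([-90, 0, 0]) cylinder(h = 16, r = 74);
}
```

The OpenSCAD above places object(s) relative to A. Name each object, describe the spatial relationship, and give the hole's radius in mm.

A is an open box. The open box has a circular hole through its front wall. The hole's radius is 74 mm.

The subtracted cylinder has r = 74 mm.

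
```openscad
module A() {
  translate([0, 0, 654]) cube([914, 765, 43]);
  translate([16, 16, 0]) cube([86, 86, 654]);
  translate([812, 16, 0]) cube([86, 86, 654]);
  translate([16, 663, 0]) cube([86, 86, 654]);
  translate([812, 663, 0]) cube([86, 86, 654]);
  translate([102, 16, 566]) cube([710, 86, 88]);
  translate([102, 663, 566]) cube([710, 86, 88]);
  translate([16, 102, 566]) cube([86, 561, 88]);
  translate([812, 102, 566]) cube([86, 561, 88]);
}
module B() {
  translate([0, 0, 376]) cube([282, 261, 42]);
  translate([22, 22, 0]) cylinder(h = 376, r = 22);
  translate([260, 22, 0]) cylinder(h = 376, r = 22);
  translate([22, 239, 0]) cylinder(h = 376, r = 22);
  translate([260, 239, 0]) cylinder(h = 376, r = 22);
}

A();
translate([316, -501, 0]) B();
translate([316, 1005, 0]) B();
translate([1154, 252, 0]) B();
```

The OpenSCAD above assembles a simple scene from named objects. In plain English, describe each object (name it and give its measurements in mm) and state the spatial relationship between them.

A is a table: top 914 mm (x) × 765 mm (y), 43 mm thick, upper face at z = 697 mm, on four 86×86 mm square legs, each inset 16 mm from the nearest pair of top edges, running from z = 0 to the bottom of the top. Four apron rails, 86 mm thick and 88 mm tall, run between adjacent legs with their top edges flush with the underside of the top and their outer faces flush with the legs' outer faces.

B is a four-legged stool. The seat is 282×261 mm, 42 mm thick, top at z = 418 mm. It stands on four round legs, each 44 mm in diameter, from z = 0 to the seat underside, each leg's axis is inset half a diameter from the nearest pair of seat edges (so the leg's bounding box is flush with the corner).

Three stools sit around the table at the −y, +y, +x sides.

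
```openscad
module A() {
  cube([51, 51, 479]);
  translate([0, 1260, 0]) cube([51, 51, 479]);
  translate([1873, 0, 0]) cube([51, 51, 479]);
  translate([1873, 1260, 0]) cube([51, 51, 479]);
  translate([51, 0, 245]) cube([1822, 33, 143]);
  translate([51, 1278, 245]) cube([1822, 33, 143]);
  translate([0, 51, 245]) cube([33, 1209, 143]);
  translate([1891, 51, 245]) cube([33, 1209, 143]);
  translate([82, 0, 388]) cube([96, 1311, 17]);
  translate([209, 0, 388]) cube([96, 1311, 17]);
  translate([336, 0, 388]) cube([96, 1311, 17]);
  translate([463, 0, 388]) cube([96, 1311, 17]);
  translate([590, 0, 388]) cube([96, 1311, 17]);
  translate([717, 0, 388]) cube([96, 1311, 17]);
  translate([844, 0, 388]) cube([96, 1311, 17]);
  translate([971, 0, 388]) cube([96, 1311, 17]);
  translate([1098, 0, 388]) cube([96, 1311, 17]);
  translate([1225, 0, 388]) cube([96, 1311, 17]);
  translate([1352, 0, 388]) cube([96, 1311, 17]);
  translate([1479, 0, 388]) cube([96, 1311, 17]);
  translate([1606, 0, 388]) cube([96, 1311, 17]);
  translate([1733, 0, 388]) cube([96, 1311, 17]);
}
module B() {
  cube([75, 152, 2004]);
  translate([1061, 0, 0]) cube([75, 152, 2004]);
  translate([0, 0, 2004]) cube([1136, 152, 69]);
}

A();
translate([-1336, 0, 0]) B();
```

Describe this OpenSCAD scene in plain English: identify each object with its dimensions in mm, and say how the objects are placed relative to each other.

A is a bed frame 1924 mm long (x) by 1311 mm wide (y). Four 51×51 mm corner posts, 479 mm tall, at the corners of the footprint. Four rails of 33 mm thickness and 143 mm height run between adjacent posts with their undersides at z = 245 mm, their outer faces flush with the outside of the frame (the two x-running rails run between the posts' inner faces; the two y-running rails run between the posts' inner faces). 14 slats, each 96 mm wide (x) and 17 mm thick, lie across the top of the two x-running rails, running the full 1311 mm width of the frame in y; the slats are evenly spaced along x between the inner faces of the end posts with equal gaps (rounded down to the nearest mm) at the −x end and between each pair — any rounding remainder accumulates at the +x end.

B is a rectangular door frame: two vertical jambs of 75×152 mm section, 2004 mm tall, with a clear opening 986 mm wide between their inner faces. A header 69 mm tall and 152 mm deep lies on top of the jambs and spans the full outside width.

The door frame is on the floor beside the bed frame on its −x side.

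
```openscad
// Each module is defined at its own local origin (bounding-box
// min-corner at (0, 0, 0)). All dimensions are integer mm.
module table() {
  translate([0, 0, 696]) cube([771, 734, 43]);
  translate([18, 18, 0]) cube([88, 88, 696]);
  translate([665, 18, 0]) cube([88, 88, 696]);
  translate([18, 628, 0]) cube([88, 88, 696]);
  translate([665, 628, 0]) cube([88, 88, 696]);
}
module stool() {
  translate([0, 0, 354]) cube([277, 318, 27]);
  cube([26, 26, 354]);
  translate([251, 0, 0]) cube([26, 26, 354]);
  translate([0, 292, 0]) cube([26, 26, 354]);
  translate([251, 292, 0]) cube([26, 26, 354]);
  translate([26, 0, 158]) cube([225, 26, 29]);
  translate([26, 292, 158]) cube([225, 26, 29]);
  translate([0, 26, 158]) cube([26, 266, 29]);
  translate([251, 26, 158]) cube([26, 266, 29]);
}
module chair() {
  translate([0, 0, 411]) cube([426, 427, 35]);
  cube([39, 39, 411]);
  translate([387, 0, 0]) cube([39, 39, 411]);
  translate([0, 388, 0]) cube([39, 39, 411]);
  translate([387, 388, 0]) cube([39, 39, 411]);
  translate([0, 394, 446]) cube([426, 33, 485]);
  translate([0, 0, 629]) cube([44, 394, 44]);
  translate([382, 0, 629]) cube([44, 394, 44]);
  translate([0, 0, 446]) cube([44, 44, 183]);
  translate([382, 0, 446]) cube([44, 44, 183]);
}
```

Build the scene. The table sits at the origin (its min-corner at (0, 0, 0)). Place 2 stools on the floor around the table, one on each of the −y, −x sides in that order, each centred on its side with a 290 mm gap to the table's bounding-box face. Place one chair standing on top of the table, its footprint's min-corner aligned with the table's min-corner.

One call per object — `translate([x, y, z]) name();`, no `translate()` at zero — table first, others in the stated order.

table();
translate([247, -608, 0]) stool();
translate([-567, 208, 0]) stool();
translate([0, 0, 739]) chair();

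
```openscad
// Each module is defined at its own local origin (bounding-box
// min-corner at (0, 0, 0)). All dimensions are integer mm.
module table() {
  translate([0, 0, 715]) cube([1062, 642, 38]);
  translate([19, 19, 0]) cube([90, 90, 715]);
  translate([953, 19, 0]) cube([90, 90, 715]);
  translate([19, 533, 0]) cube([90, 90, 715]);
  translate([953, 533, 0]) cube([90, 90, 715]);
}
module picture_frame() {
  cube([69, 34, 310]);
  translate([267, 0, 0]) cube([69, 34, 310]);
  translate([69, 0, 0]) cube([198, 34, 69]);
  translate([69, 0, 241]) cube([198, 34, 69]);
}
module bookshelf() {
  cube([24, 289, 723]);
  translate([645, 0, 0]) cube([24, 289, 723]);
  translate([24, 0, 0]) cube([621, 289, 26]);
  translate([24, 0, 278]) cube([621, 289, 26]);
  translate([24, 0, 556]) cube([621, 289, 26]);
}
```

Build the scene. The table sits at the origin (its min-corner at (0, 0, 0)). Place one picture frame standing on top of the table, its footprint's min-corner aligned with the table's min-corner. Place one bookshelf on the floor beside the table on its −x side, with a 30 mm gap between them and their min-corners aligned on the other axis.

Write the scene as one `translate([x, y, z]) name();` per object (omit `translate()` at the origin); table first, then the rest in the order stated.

table();
translate([0, 0, 753]) picture_frame();
translate([-699, 0, 0]) bookshelf();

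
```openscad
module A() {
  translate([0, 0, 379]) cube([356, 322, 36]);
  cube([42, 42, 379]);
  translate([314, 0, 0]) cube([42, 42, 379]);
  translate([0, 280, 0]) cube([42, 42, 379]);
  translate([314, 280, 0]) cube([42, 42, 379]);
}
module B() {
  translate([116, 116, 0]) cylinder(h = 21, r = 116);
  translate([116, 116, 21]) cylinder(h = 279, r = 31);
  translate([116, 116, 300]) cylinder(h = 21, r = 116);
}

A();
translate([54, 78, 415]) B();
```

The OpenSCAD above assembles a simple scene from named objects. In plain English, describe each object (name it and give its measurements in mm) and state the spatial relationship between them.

A is a four-legged stool. The seat is a 356×322×36 mm slab whose top surface is at z = 415 mm; four square legs, each 42×42 mm in cross-section, run from the floor (z = 0) to the underside of the seat, each flush with a corner of the seat.

B is a spool: two coaxial disc flanges of radius 116 mm and thickness 21 mm, joined by a core cylinder of radius 31 mm and height 279 mm. The lower flange rests on z = 0 and the three cylinders share a vertical axis.

The spool is on top of the stool.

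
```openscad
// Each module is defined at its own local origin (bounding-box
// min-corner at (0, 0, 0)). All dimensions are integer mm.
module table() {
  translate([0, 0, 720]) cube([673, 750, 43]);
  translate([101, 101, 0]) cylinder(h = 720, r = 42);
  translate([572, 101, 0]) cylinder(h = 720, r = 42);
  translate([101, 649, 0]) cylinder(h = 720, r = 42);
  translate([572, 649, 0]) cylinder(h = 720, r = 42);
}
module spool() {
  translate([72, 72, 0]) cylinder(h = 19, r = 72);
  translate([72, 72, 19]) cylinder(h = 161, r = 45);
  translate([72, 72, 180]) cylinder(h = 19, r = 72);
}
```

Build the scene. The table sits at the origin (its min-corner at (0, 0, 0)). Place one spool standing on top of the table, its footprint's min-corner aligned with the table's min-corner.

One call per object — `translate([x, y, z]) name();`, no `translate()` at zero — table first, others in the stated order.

table();
translate([0, 0, 763]) spool();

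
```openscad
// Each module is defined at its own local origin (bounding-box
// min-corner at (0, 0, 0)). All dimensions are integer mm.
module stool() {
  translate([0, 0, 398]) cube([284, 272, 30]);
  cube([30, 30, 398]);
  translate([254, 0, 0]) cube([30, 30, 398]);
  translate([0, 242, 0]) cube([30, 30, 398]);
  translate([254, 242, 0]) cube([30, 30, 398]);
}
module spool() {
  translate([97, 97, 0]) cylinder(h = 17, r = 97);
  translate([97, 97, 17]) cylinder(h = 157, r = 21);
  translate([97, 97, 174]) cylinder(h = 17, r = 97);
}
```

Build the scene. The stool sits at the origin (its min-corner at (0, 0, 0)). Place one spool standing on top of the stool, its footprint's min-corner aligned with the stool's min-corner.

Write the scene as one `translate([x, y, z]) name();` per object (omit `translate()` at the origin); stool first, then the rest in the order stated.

stool();
translate([0, 0, 428]) spool();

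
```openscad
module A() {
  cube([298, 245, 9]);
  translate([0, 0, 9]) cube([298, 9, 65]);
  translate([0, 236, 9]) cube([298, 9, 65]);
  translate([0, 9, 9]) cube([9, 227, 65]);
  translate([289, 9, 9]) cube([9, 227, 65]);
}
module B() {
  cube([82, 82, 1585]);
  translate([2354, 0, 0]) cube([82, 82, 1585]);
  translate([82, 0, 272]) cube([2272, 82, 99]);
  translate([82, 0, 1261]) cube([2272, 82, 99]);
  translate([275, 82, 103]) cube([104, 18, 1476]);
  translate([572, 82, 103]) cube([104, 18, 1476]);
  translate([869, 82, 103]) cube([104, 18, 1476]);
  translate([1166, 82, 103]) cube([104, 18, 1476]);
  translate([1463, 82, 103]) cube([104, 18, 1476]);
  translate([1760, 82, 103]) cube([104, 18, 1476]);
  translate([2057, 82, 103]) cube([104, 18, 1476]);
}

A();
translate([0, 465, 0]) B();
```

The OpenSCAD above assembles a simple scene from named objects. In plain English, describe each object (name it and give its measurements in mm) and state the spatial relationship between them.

A is an open storage box with external size 298×245×74 mm and wall thickness 9 mm (the base is also 9 mm thick). The base covers the whole footprint; the four walls stand on the base, with the y-facing walls full-width and the x-facing walls fitting between their inner faces.

B is a fence section. Two 82×82 mm posts, 1585 mm tall, stand on the floor with a clear span of 2272 mm between their inner faces. Two horizontal rails of 82×99 mm section span the gap between the posts with their undersides at z = 272 mm and z = 1261 mm, flush with the posts' −y face. 7 pickets, each 104 mm wide, 18 mm thick and 1476 mm tall, are fixed to the +y face of the rails with their bottoms at z = 103 mm, evenly spaced across the span with equal gaps (rounded down to the nearest mm) at the −x end and between each pair — any rounding remainder accumulates at the +x end.

The fence section is on the floor beside the open box on its +y side.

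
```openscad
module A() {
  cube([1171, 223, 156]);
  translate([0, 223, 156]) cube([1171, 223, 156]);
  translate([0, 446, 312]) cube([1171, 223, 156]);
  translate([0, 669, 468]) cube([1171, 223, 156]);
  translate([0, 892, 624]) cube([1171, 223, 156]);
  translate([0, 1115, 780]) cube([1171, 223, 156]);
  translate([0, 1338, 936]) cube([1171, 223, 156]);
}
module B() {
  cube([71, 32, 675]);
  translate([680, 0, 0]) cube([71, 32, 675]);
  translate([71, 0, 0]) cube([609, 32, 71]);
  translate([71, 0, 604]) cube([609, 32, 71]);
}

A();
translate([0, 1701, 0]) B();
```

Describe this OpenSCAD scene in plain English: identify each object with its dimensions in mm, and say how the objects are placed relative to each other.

A is a run of 7 identical solid stair steps. Each tread is 1171×223 mm and each step block is 156 mm high. Step 1 rests on the floor; step k is offset from step 1 by (k−1)×223 mm in y and (k−1)×156 mm in z.

B is a rectangular picture frame lying in the x–z plane (depth along y). The opening is 609 mm wide (x) by 533 mm tall (z), surrounded by a border 71 mm wide on all four sides. The frame is 32 mm deep and is made of two full-height vertical stiles with two horizontal rails fitted between them.

The picture frame is on the floor beside the staircase on its +y side.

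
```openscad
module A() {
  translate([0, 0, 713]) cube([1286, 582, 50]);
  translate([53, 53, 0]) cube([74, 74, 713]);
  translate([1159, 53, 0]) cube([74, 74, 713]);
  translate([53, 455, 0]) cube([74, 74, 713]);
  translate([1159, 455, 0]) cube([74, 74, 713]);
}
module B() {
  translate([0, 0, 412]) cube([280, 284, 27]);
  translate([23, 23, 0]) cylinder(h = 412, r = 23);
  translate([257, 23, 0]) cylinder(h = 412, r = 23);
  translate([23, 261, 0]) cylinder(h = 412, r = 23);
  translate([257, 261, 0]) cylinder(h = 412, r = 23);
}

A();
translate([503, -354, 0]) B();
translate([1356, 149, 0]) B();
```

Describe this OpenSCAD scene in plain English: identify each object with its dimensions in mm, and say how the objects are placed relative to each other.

A is a rectangular dining table. The top is 1286×582×50 mm with its upper surface at z = 763 mm. It stands on four 74×74 mm square legs, each inset 53 mm from the nearest pair of top edges, running from the floor to the underside of the top.

B is a four-legged stool. The seat is a 280×284×27 mm slab whose top surface is at z = 439 mm; four round legs, each 46 mm in diameter, run from the floor (z = 0) to the underside of the seat, each leg's axis is inset half a diameter from the nearest pair of seat edges (so the leg's bounding box is flush with the corner).

Two stools sit around the table at the −y, +x sides.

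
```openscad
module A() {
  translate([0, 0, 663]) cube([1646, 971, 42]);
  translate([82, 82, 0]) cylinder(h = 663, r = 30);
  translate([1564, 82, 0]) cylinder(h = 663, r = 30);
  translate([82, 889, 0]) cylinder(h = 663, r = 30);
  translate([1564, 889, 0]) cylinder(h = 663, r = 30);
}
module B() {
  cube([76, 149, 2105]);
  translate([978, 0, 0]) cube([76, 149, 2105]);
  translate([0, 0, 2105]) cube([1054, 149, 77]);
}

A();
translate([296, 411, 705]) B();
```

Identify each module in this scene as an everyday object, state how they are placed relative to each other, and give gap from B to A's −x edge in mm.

A is a table. B is a door frame. The door frame is on top of the table, centred. The gap from the door frame to the table's −x edge is 296 mm.

The door frame's min-x is at 296; the table's min-x is 0; gap = 296 mm.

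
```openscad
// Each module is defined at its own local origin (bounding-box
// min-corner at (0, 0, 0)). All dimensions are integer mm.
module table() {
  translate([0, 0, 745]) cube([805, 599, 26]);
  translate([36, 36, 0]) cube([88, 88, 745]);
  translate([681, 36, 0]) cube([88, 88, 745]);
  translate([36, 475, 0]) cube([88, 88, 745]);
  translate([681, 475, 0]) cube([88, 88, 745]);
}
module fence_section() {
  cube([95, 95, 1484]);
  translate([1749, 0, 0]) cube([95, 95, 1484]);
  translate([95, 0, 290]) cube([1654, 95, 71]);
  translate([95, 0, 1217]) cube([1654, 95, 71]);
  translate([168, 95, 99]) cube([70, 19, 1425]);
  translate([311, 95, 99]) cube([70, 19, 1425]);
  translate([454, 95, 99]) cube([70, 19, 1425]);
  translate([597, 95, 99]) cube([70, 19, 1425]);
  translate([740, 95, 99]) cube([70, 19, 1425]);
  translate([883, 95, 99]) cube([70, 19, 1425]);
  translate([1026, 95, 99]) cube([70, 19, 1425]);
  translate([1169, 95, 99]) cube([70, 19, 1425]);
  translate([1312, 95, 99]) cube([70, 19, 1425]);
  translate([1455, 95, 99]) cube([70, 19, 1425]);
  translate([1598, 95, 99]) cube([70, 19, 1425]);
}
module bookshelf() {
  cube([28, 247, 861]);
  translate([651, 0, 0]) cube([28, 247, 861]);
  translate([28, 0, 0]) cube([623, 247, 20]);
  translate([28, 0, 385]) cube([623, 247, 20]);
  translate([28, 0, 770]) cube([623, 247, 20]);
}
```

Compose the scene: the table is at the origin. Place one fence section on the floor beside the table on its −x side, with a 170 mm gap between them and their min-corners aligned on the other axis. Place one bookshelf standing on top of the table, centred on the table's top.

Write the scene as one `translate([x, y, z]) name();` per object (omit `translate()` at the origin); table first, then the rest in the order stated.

table();
translate([-2014, 0, 0]) fence_section();
translate([63, 176, 771]) bookshelf();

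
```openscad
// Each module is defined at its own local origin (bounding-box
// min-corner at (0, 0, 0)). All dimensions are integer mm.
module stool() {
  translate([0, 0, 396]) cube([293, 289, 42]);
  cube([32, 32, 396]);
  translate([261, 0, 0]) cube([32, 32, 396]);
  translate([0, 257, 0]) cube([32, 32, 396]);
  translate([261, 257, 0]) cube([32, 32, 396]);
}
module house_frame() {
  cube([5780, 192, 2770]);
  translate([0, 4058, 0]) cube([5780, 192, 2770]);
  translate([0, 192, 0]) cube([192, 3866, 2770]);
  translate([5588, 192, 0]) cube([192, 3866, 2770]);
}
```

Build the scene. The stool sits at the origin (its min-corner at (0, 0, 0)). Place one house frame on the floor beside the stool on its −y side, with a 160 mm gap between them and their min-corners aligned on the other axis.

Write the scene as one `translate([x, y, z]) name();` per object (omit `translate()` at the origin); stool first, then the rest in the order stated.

stool();
translate([0, -4410, 0]) house_frame();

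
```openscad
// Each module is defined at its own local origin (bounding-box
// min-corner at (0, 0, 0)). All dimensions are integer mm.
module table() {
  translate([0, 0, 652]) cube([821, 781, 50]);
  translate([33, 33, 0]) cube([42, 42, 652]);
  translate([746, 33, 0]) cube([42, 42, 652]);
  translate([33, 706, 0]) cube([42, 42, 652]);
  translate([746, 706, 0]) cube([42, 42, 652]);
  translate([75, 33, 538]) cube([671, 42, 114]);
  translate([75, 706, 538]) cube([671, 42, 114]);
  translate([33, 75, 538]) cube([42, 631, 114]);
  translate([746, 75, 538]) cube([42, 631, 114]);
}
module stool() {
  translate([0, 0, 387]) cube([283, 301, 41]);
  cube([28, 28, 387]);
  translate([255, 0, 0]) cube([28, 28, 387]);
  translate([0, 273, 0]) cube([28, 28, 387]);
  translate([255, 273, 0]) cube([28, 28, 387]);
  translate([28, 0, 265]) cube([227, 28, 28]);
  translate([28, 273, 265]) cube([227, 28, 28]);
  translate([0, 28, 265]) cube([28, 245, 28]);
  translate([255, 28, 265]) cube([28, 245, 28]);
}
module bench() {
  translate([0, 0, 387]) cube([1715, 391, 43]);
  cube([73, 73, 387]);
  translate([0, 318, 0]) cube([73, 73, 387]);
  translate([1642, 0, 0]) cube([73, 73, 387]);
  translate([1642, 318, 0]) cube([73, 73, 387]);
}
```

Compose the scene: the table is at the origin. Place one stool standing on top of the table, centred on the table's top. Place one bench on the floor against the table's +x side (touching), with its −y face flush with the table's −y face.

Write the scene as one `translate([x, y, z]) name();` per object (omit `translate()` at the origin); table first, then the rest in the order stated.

table();
translate([269, 240, 702]) stool();
translate([821, 0, 0]) bench();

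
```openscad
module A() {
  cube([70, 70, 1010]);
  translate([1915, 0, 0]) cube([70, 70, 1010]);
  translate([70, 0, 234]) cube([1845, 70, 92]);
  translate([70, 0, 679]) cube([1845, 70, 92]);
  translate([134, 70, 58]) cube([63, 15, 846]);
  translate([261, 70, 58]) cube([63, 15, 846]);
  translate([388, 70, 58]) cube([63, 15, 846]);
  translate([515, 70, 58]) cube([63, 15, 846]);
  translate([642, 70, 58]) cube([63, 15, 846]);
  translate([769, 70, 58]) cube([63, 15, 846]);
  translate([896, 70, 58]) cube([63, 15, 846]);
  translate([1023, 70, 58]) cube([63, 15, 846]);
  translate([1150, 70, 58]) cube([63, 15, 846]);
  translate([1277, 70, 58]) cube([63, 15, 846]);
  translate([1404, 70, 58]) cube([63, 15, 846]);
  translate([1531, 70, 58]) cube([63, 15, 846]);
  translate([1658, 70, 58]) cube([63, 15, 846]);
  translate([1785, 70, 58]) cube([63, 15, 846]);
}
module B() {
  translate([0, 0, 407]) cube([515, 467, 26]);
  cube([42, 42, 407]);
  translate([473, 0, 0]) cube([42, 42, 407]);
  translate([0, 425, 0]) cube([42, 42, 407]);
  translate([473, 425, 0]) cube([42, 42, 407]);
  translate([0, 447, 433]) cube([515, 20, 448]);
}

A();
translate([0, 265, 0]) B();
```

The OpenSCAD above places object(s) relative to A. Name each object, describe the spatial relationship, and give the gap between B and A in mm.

The chair's nearest face is 180 mm from the fence section's +y face.

A is a fence section. B is a chair. The chair is on the floor beside the fence section on its +y side. The gap between the chair and the fence section is 180 mm.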